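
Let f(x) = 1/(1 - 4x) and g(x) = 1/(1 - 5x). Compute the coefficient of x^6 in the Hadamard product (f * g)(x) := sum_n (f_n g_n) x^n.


f has coefficients f_k = 4^k and g has coefficients g_k = 5^k, so the Hadamard product has coefficient (f*g)_k = 4^k * 5^k = 20^k.
For k = 6: 20^6 = 64000000.

64000000


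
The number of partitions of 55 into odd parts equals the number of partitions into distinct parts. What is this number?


Computing partitions of 55 into odd parts (1, 3, 5, ...):
Using the generating function prod_{k>=0} 1/(1-x^(2k+1)),
the count is 6378

6378


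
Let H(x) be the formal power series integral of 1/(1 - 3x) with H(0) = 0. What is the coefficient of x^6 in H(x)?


1/(1 - 3x) = sum_{k>=0} 3^k x^k. Integrating termwise with H(0) = 0:
H(x) = sum_{k>=0} 3^k x^(k+1) / (k+1) = sum_{m>=1} 3^(m-1) x^m / m.
For m = 6: 3^5/6 = 243/6 = 81/2.

81/2


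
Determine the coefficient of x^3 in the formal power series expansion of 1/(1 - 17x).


The geometric series identity gives 1/(1 - c x) = sum_{k>=0} c^k x^k, so the coefficient of x^k is c^k.
Here c = 17 and k = 3.
Computing: 17^3 = 4913

4913


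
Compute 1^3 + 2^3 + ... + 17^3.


This power sum has a closed form given by Faulhaber's formula
sum_{k=1}^{m} k^p = (1 / (p + 1)) * sum_{j=0}^{p} C(p + 1, j) B_j m^(p + 1 - j),
but for small m direct computation is fastest:
1 + 8 + 27 + 64 + 125 + 216 + 343 + 512 + 729 + 1000 + 1331 + 1728 + 2197 + 2744 + 3375 + 4096 + 4913 = 23409.

23409


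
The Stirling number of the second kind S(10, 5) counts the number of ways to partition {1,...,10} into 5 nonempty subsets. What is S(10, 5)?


Using the explicit formula S(n,k) = (1/k!) sum_{j=0}^{k} (-1)^(k-j) C(k,j) j^n:
S(10, 5) = 42525
Equivalently, S(n,k) is n! times the coefficient of x^n in the EGF (e^x - 1)^k / k!.

42525


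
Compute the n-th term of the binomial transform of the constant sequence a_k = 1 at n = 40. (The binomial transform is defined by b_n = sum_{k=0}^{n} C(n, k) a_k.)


With a_k = 1 for all k, b_n = sum_{k=0}^{n} C(n, k) = 2^n by the binomial theorem.
For n = 40: 2^40 = 1099511627776.

1099511627776


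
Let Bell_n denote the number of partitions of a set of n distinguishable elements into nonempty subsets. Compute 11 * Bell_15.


Bell_15 can be computed from the Bell triangle or from Dobinski's identity Bell_n = (1/e) * sum_{k>=0} k^n / k!.
Computing Bell_15 = 1382958545.
Then 11 * 1382958545 = 15212543995.

15212543995


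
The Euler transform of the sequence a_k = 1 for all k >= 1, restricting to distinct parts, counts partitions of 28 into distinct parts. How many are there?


Partitions of 28 into distinct parts can be computed via generating function.
Product (1+x)(1+x^2)(1+x^3)...
The coefficient of x^28 = 222

222


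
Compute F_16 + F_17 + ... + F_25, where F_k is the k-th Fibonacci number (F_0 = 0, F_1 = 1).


Use the identity sum_{k=0}^{N} F_k = F_{N+2} - 1 (which follows from F_{k+2} - F_{k+1} = F_k). Then
sum_{k=16}^{25} F_k = (F_{27} - 1) - (F_{17} - 1) = F_{27} - F_{17}.
Computing: F_{27} = 196418, F_{17} = 1597, so
Sum = 196418 - 1597 = 194821.

194821


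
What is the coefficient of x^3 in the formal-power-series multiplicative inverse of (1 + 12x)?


The inverse is 1/(1 + 12x). Apply the geometric identity 1/(1 - y) = sum_{k>=0} y^k with y = -12x:
1/(1 + 12x) = sum_{k>=0} (-12)^k x^k.
So the coefficient of x^3 is (-12)^3 = -1728.

-1728


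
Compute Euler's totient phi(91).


phi(n) counts integers in [1, n] coprime to n. Using the multiplicative formula phi(n) = n * prod_{p | n} (1 - 1/p):
91 = 7 * 13, so
phi(91) = 91 * (1 - 1/7) * (1 - 1/13) = 72.

72


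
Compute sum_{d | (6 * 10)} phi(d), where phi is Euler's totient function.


First, 6 * 10 = 60. One classical identity is sum_{d | n} phi(d) = n (each k in [1, n] has a unique gcd with n, and among the k's with gcd(k, n) = n/d there are phi(d) of them). So the sum equals 60. We also verify directly:
Divisors of 60: 1, 2, 3, 4, 5, 6, 10, 12, 15, 20, 30, 60.
phi values: 1, 1, 2, 2, 4, 2, 4, 4, 8, 8, 8, 16.
Sum = 60.

60


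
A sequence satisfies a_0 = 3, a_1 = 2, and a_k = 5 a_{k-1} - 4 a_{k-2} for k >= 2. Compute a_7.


The characteristic equation is t^2 - 5 t + 4 = 0, with roots r_1 = 4 and r_2 = 1 (so c_1 = r_1 + r_2, c_2 = -r_1 r_2 as required).
One can use the closed form a_n = A r_1^n + B r_2^n, but direct iteration is more reliable:
a_0 = 3, a_1 = 2, a_2 = -2, a_3 = -18, a_4 = -82, a_5 = -338, a_6 = -1362, a_7 = -5458.
So a_7 = -5458.

-5458


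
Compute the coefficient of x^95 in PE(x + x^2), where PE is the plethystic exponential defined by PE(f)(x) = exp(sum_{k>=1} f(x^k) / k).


With f(x) = x + x^2, the exponent is sum_{k>=1} (x^k + x^(2k)) / k = -ln(1 - x) - ln(1 - x^2). Exponentiating:
PE(x + x^2) = 1 / ((1 - x)(1 - x^2)).
This is the generating function for partitions of n into parts of size 1 or 2. The number of 2's can be any j in 0..47, and the rest are 1's, so
[x^95] = floor(95/2) + 1 = 48.

48


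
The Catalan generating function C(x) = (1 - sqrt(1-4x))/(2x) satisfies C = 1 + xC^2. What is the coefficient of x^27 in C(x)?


Substituting x -> x scales the n-th coefficient by 1, so [x^27] C(x) = C_27.
C_27 = C(2*27, 27)/(28) = 1946939425648112/28 = 69533550916004.
= 69533550916004.

69533550916004


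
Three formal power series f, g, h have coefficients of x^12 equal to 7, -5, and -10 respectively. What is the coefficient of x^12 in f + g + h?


Series addition is componentwise:
7 + -5 + -10
= -8

-8


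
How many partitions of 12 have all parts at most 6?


Using the generating function (1-x)^(-1)(1-x^2)^(-1)...(1-x^6)^(-1),
the coefficient of x^12 counts these restricted partitions.
Result = 58

58


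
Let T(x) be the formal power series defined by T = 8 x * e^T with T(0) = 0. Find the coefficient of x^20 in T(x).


Apply the Lagrange inversion formula: if T = 8 x * phi(T) with phi(t) = e^t, then
[x^n] T = 8^n * (1/n) [t^(n-1)] phi(t)^n = 8^n * (1/n) [t^(n-1)] e^(n t) = 8^n * (1/n) * n^(n-1) / (n-1)! = 8^n * n^(n-1) / n!.
When c = 1 this is the Cayley count of rooted labeled trees on n vertices, divided by n!.
For n = 20: 8^20 * 20^19 / 20! = 1152921504606846976 * 5242880000000000000000000/2432902008176640000 = 36893488147419103232000000000000000/14849255421.

36893488147419103232000000000000000/14849255421


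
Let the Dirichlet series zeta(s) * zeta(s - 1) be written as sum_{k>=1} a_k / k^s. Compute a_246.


Convolution gives a_k = sum_{d | k} d * 1 = sum_{d | k} d = sigma(k), the sum of positive divisors of k.
For k = 246, the divisors are 1, 2, 3, 6, 41, 82, 123, 246, so
sigma(246) = 1 + 2 + 3 + 6 + 41 + 82 + 123 + 246 = 504.

504


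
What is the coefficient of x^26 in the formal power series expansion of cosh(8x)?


The Maclaurin series is cosh(t) = sum_{m>=0} t^(2m) / (2m)!, so substituting t = 8x, only even powers of x are nonzero, with coefficient of x^(2m) equal to 8^(2m) / (2m)!.
For x^26 the coefficient is 8^26/26! = 302231454903657293676544/403291461126605635584000000 = 36028797018963968/48076088562799171875.

36028797018963968/48076088562799171875


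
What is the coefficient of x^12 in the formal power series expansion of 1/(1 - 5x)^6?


The general identity 1/(1 - c x)^r = sum_{k>=0} c^k C(k + r - 1, r - 1) x^k follows by substituting y = c x into 1/(1 - y)^r = sum_{k>=0} C(k + r - 1, r - 1) y^k.
For c = 5, r = 6, k = 12:
5^12 * C(17, 5) = 244140625 * 6188 = 1510742187500.

1510742187500


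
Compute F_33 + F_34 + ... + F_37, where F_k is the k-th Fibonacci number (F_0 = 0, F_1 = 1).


Use the identity sum_{k=0}^{N} F_k = F_{N+2} - 1 (which follows from F_{k+2} - F_{k+1} = F_k). Then
sum_{k=33}^{37} F_k = (F_{39} - 1) - (F_{34} - 1) = F_{39} - F_{34}.
Computing: F_{39} = 63245986, F_{34} = 5702887, so
Sum = 63245986 - 5702887 = 57543099.

57543099


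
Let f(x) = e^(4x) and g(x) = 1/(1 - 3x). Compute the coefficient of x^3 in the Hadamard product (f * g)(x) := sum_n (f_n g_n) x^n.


Expanding: f_k = 4^k/k! (from e^(4x)) and g_k = 3^k (from 1/(1 - 3x)). So the Hadamard coefficient (f * g)_k = 4^k 3^k / k! = (12)^k / k!.
For k = 3: 12^3/3! = 1728/6 = 288.

288


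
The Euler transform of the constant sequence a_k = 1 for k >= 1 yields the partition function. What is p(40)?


The Euler transform converts the sequence a_k = 1 into the number of integer partitions.
Using the recurrence or dynamic programming:
p(40) = 37338

37338


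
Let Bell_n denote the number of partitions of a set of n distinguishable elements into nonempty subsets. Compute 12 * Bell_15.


Bell_15 can be computed from the Bell triangle or from Dobinski's identity Bell_n = (1/e) * sum_{k>=0} k^n / k!.
Computing Bell_15 = 1382958545.
Then 12 * 1382958545 = 16595502540.

16595502540


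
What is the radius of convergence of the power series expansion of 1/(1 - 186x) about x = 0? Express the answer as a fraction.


Expanding 1/(1 - 186x) = sum_{k>=0} 186^k x^k, the series converges when |186x| < 1, i.e., |x| < 1/186.
So the radius of convergence is 1/186 = 1/186.

1/186


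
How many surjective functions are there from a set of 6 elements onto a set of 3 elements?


By inclusion-exclusion on which target elements are missed, the number of surjections from an n-set onto a k-set is
surj(n, k) = sum_{j=0}^{k} (-1)^j C(k, j) (k - j)^n.
Equivalently surj(n, k) = k! * S(n, k), where S(n, k) is the Stirling number of the second kind.
For n = 6, k = 3:
S(6, 3) = 90, so
surj = 3! * 90 = 6 * 90 = 540.

540


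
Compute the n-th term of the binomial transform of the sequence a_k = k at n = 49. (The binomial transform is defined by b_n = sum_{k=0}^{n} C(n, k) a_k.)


With a_k = k, b_n = sum_{k=0}^{n} C(n, k) k. Using k * C(n, k) = n * C(n-1, k-1) gives b_n = n * sum_{k>=1} C(n-1, k-1) = n * 2^(n-1).
For n = 49: 49 * 2^48 = 49 * 281474976710656 = 13792273858822144.

13792273858822144


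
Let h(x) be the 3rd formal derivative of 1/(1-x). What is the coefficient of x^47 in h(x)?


Differentiating 3 times: d^3/dx^3 [1/(1-x)] = 3!/(1-x)^4.
The expansion 1/(1-x)^4 = sum_{k>=0} C(k+3, 3) x^k, so the coefficient of x^n in 3!/(1-x)^4 is 3! * C(n+3, 3).
For n = 47: 6 * C(50, 3) = 6 * 19600 = 117600

117600


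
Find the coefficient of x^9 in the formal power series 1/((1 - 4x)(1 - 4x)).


By partial fractions or Cauchy convolution:
The coefficient equals sum_{k=0}^{9} 4^k * 4^(9-k).
= 2621440

2621440


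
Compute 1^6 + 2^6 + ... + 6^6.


This power sum has a closed form given by Faulhaber's formula
sum_{k=1}^{m} k^p = (1 / (p + 1)) * sum_{j=0}^{p} C(p + 1, j) B_j m^(p + 1 - j),
but for small m direct computation is fastest:
1 + 64 + 729 + 4096 + 15625 + 46656 = 67171.

67171


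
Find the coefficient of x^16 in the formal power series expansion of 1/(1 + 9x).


Write 1/(1 + c x) = 1/(1 - (-c) x) and apply the geometric-series identity
1/(1 - y) = sum_{k>=0} y^k to get 1/(1 + c x) = sum_{k>=0} (-c)^k x^k.
So the coefficient of x^k is (-c)^k = (-1)^k * c^k.
Here c = 9 and k = 16:
(-9)^16 = 1 * 1853020188851841 = 1853020188851841

1853020188851841


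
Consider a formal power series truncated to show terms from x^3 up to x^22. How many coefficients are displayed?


From x^3 to x^22 inclusive, the count is 22 - 3 + 1 = 20.

20


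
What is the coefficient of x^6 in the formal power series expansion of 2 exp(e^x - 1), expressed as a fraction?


exp(e^x - 1) is the exponential generating function for the Bell numbers Bell_k: exp(e^x - 1) = sum_{k>=0} Bell_k x^k / k!.
So the coefficient of x^6 in 2 exp(e^x - 1) is 2 Bell_6 / 6!.
Computing: Bell_6 = 203 and 6! = 720, giving
2 * 203/720 = 203/360.

203/360


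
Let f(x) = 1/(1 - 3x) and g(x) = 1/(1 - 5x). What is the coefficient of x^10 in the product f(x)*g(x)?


The coefficient of x^n in f*g is the Cauchy product: sum_{k=0}^{n} a^k * b^(n-k).
With a=3, b=5, n=10:
sum_{k=0}^{10} 3^k * 5^(10-k)
= 24325489

24325489


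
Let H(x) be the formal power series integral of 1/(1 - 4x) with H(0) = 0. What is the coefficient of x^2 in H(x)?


1/(1 - 4x) = sum_{k>=0} 4^k x^k. Integrating termwise with H(0) = 0:
H(x) = sum_{k>=0} 4^k x^(k+1) / (k+1) = sum_{m>=1} 4^(m-1) x^m / m.
For m = 2: 4^1/2 = 4/2 = 2.

2


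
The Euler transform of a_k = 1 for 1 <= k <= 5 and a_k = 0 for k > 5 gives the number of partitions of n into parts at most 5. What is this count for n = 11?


Partitions of 11 into parts at most 5:
Using generating function (1-x)^(-1)(1-x^2)^(-1)...(1-x^5)^(-1),
the coefficient of x^11 = 37

37


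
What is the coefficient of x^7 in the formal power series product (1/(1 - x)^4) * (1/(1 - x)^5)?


Combine the factors: (1/(1 - x)^4) * (1/(1 - x)^5) = 1/(1 - x)^9.
Then use 1/(1 - x)^r = sum_{k>=0} C(k + r - 1, r - 1) x^k with r = 9 and k = 7:
C(15, 8) = 6435.

6435


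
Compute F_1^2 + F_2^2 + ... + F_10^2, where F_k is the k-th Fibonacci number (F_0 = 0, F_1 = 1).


There is a standard identity sum_{k=0}^{N} F_k^2 = F_N * F_{N+1} (proved inductively from the telescoping relation F_k^2 = F_k F_{k+1} - F_{k-1} F_k). Then
sum_{k=1}^{10} F_k^2 = F_10 F_11 - F_0 F_1.
Computing: F_10 = 55, F_11 = 89, F_0 = 0, F_1 = 1.
Sum = 55 * 89 - 0 * 1 = 4895.

4895


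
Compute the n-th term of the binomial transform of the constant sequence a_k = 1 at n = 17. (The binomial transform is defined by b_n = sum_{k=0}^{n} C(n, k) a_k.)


With a_k = 1 for all k, b_n = sum_{k=0}^{n} C(n, k) = 2^n by the binomial theorem.
For n = 17: 2^17 = 131072.

131072


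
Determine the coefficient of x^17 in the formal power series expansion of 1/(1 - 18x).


The geometric series identity gives 1/(1 - c x) = sum_{k>=0} c^k x^k, so the coefficient of x^k is c^k.
Here c = 18 and k = 17.
Computing: 18^17 = 2185911559738696531968

2185911559738696531968


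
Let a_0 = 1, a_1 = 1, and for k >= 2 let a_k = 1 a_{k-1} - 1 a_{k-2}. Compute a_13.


Iterating the recurrence forward:
a_0 = 1
a_1 = 1
a_2 = 1*1 - 1*1 = 0
a_3 = 1*0 - 1*1 = -1
a_4 = 1*-1 - 1*0 = -1
a_5 = 1*-1 - 1*-1 = 0
a_6 = 1*0 - 1*-1 = 1
a_7 = 1*1 - 1*0 = 1
a_8 = 1*1 - 1*1 = 0
a_9 = 1*0 - 1*1 = -1
a_10 = 1*-1 - 1*0 = -1
a_11 = 1*-1 - 1*-1 = 0
a_12 = 1*0 - 1*-1 = 1
a_13 = 1*1 - 1*0 = 1
So a_13 = 1.

1


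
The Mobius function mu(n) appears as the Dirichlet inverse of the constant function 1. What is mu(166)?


166 = 2 * 83 (all distinct primes).
mu(166) = (-1)^2 = 1

1


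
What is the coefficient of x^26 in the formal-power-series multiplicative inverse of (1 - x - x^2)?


Let the inverse be f(x) = sum_{k>=0} a_k x^k. From f(x) * (1 - x - x^2) = 1 and matching coefficients:
 x^0: a_0 = 1.
 x^1: a_1 - a_0 = 0, so a_1 = 1.
 x^k (k >= 2): a_k - a_{k-1} - a_{k-2} = 0, i.e. a_k = a_{k-1} + a_{k-2}.
This is the Fibonacci-type recurrence shifted so that a_0 = a_1 = 1.
Iterating: a_0=1, a_1=1, a_2=2, a_3=3, a_4=5, a_5=8, a_6=13, a_7=21, a_8=34, a_9=55, ...
a_26 = 196418.

196418


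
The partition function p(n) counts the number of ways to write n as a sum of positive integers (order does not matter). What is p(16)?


Using the generating function prod_{k>=1} 1/(1-x^k), we compute p(16).
By dynamic programming over parts 1 through 16:
p(16) = 231

231


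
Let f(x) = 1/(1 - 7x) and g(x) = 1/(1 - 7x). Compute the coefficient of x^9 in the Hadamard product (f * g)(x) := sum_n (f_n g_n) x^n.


f has coefficients f_k = 7^k and g has coefficients g_k = 7^k, so the Hadamard product has coefficient (f*g)_k = 7^k * 7^k = 49^k.
For k = 9: 49^9 = 1628413597910449.

1628413597910449


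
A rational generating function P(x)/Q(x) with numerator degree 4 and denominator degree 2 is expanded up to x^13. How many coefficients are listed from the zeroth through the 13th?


Expanding up to x^13 gives the coefficients for x^0, x^1, ..., x^13.
That is 13 + 1 = 14 coefficients in total.

14


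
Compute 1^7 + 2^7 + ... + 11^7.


This power sum has a closed form given by Faulhaber's formula
sum_{k=1}^{m} k^p = (1 / (p + 1)) * sum_{j=0}^{p} C(p + 1, j) B_j m^(p + 1 - j),
but for small m direct computation is fastest:
1 + 128 + 2187 + 16384 + 78125 + 279936 + 823543 + 2097152 + 4782969 + 10000000 + 19487171 = 37567596.

37567596


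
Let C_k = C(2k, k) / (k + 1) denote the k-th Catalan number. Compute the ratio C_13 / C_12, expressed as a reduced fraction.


Using C_k = (2k)! / (k! (k+1)!), the ratio C_{k+1}/C_k simplifies to
C_{k+1}/C_k = [(2k+2)! / ((k+1)! (k+2)!)] * [k! (k+1)! / (2k)!]
 = (2k+2)(2k+1) / ((k+1)(k+2)) = 2(2k+1) / (k+2).
For k = 12: 2(2*12 + 1) / (12 + 2) = 50/14 = 25/7.

25/7


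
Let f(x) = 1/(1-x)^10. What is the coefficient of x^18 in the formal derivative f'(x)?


Differentiate: d/dx [ 1/(1-x)^r ] = r / (1-x)^(r+1).
Here r = 10, so f'(x) = 10 / (1-x)^11.
The expansion of 1/(1-x)^(r+1) has coefficient of x^n equal to C(n+r, r).
So the coefficient of x^18 in f'(x) is
10 * C(28, 10) = 10 * 13123110 = 131231100

131231100


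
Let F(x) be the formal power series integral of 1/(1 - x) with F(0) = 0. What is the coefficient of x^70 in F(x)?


1/(1 - x) = sum_{k>=0} x^k. Integrating termwise and using F(0) = 0 gives
F(x) = sum_{k>=0} x^(k+1) / (k+1) = sum_{m>=1} x^m / m = -ln(1 - x).
So the coefficient of x^70 is 1/70 = 1/70.

1/70


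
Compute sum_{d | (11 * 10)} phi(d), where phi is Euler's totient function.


First, 11 * 10 = 110. One classical identity is sum_{d | n} phi(d) = n (each k in [1, n] has a unique gcd with n, and among the k's with gcd(k, n) = n/d there are phi(d) of them). So the sum equals 110. We also verify directly:
Divisors of 110: 1, 2, 5, 10, 11, 22, 55, 110.
phi values: 1, 1, 4, 4, 10, 10, 40, 40.
Sum = 110.

110


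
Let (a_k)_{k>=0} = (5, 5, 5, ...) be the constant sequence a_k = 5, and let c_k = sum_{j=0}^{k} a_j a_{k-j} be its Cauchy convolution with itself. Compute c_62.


Since a_j = 5 for all j >= 0, the convolution sum becomes
c_k = sum_{j=0}^{k} 5 * 5 = 25 * (k + 1).
Equivalently, the generating function of (a_k) is 5/(1 - x) and its square is 25/(1 - x)^2 = sum_{k>=0} 25(k + 1) x^k.
For k = 62: 25 * 63 = 1575.

1575


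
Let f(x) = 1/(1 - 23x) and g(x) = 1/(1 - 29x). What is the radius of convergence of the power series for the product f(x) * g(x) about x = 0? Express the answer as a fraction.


The radius of 1/(1 - 23x) is 1/23 (nearest singularity at x = 1/23), and the radius of 1/(1 - 29x) is 1/29.
The product f(x)*g(x) = 1/((1 - 23x)(1 - 29x)) has singularities at both 1/23 and 1/29, so its radius of convergence is the distance to the nearest one:
min(1/23, 1/29) = 1/29.

1/29


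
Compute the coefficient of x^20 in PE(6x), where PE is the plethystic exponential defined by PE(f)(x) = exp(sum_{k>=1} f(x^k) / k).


With f(x) = 6x, the exponent is sum_{k>=1} 6 x^k / k = 6 * (-ln(1 - x)). Exponentiating:
PE(6x) = exp(-6 ln(1 - x)) = 1/(1 - x)^6.
By the negative binomial expansion, [x^n] 1/(1 - x)^6 = C(n + 5, 5).
For n = 20: C(25, 5) = 53130.

53130


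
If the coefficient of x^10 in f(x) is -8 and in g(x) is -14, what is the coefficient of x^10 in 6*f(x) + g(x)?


Scalar multiplication scales coefficients: 6 * -8 = -48.
Then add the g coefficient: -48 + -14
= -62

-62


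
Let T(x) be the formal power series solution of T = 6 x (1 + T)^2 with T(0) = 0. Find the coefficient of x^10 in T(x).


Apply the Lagrange inversion formula: if T = 6 x * phi(T) with phi(t) = (1 + t)^2, then [x^n] T = 6^n * (1/n) [t^(n-1)] phi(t)^n = 6^n * (1/n) [t^(n-1)] (1 + t)^(2n) = 6^n * (1/n) C(2n, n-1).
Using the identity C(2n, n-1) = C(2n, n) * n / (n+1), the unscaled factor equals C(2n, n) / (n+1) = C_n, the n-th Catalan number.
For n = 10: C_10 = C(20, 10) / 11 = 184756/11 = 16796.
With the 6^10 = 60466176 factor, the coefficient is 60466176 * 16796 = 1015589892096.

1015589892096


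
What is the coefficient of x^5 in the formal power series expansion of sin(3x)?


The Maclaurin series is sin(t) = sum_{k>=0} (-1)^k t^(2k+1) / (2k+1)!, so substituting t = 3x, only odd powers of x are nonzero, with coefficient of x^(2k+1) equal to (-1)^k 3^(2k+1) / (2k+1)!.
Write 5 = 2*2 + 1, giving the coefficient (-1)^2 * 3^5 / 5! = 243/120 = 81/40.

81/40


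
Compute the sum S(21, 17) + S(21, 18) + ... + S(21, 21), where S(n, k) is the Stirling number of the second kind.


By definition, S(n, k) counts partitions of an n-set into exactly k nonempty blocks.
Computing row n = 21 for k = 17..21:
S(21, k): 34952799, 1023435, 19285, 210, 1
Sum = 35995730.

35995730


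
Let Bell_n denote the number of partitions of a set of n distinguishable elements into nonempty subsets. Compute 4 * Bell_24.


Bell_24 can be computed from the Bell triangle or from Dobinski's identity Bell_n = (1/e) * sum_{k>=0} k^n / k!.
Computing Bell_24 = 445958869294805289.
Then 4 * 445958869294805289 = 1783835477179221156.

1783835477179221156


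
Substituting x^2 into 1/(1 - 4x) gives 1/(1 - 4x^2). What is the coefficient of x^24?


The coefficient of x^(2m) in 1/(1 - 4x^2) is 4^m.
With n = 24 = 2*12, the coefficient is 4^12 = 16777216.

16777216


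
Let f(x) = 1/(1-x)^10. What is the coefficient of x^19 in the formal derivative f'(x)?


Differentiate: d/dx [ 1/(1-x)^r ] = r / (1-x)^(r+1).
Here r = 10, so f'(x) = 10 / (1-x)^11.
The expansion of 1/(1-x)^(r+1) has coefficient of x^n equal to C(n+r, r).
So the coefficient of x^19 in f'(x) is
10 * C(29, 10) = 10 * 20030010 = 200300100

200300100


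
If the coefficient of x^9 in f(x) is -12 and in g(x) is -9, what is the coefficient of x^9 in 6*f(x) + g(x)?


Scalar multiplication scales coefficients: 6 * -12 = -72.
Then add the g coefficient: -72 + -9
= -81

-81


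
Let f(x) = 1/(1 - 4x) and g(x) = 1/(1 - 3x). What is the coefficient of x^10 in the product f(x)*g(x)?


The coefficient of x^n in f*g is the Cauchy product: sum_{k=0}^{n} a^k * b^(n-k).
With a=4, b=3, n=10:
sum_{k=0}^{10} 4^k * 3^(10-k)
= 4017157

4017157


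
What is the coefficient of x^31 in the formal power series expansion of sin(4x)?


The Maclaurin series is sin(t) = sum_{k>=0} (-1)^k t^(2k+1) / (2k+1)!, so substituting t = 4x, only odd powers of x are nonzero, with coefficient of x^(2k+1) equal to (-1)^k 4^(2k+1) / (2k+1)!.
Write 31 = 2*15 + 1, giving the coefficient (-1)^15 * 4^31 / 31! = -4611686018427387904/8222838654177922817725562880000000 = -68719476736/122529844256906551386796875.

-68719476736/122529844256906551386796875


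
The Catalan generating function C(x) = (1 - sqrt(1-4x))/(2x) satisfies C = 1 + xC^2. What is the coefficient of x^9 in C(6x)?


Substituting x -> 6x scales the n-th coefficient by 6^n, so [x^9] C(6x) = 6^9 * C_9.
C_9 = C(2*9, 9)/(10) = 48620/10 = 4862.
So 6^9 * 4862 = 10077696 * 4862 = 48997757952.

48997757952


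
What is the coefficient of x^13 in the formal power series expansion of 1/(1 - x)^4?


The expansion 1/(1 - x)^r = sum_{k>=0} C(k + r - 1, r - 1) x^k follows from the multiset / negative-binomial theorem (or from repeated differentiation of the geometric series).
For r = 4 and k = 13:
C(16, 3) = 20922789888000 / (6 * 6227020800) = 560.

560


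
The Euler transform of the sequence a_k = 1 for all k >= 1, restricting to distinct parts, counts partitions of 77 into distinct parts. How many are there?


Partitions of 77 into distinct parts can be computed via generating function.
Product (1+x)(1+x^2)(1+x^3)...
The coefficient of x^77 = 58499

58499


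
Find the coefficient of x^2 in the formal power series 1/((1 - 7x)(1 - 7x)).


By partial fractions or Cauchy convolution:
The coefficient equals sum_{k=0}^{2} 7^k * 7^(2-k).
= 147

147


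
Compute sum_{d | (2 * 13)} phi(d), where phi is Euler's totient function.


First, 2 * 13 = 26. One classical identity is sum_{d | n} phi(d) = n (each k in [1, n] has a unique gcd with n, and among the k's with gcd(k, n) = n/d there are phi(d) of them). So the sum equals 26. We also verify directly:
Divisors of 26: 1, 2, 13, 26.
phi values: 1, 1, 12, 12.
Sum = 26.

26


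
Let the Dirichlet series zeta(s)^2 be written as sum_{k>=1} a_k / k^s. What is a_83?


The Dirichlet convolution of the constant function 1 with itself gives (1 * 1)(k) = sum_{d | k} 1 = d(k), the number of positive divisors of k.
Since zeta(s) = sum_{k>=1} 1/k^s, we have zeta(s)^2 = sum_{k>=1} d(k)/k^s, so a_k = d(k).
For k = 83: the divisors are 1, 83.
Count = 2.

2


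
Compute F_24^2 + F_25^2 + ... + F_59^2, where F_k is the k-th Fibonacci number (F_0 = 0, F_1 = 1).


There is a standard identity sum_{k=0}^{N} F_k^2 = F_N * F_{N+1} (proved inductively from the telescoping relation F_k^2 = F_k F_{k+1} - F_{k-1} F_k). Then
sum_{k=24}^{59} F_k^2 = F_59 F_60 - F_23 F_24.
Computing: F_59 = 956722026041, F_60 = 1548008755920, F_23 = 28657, F_24 = 46368.
Sum = 956722026041 * 1548008755920 - 28657 * 46368 = 1481014073292988924144944.

1481014073292988924144944


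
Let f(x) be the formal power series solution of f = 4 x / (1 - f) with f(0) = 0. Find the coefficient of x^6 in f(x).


Apply Lagrange inversion: f = 4 x * phi(f) with phi(t) = 1/(1 - t), so
[x^n] f = 4^n * (1/n) [t^(n-1)] phi(t)^n = 4^n * (1/n) [t^(n-1)] (1 - t)^(-n) = 4^n * (1/n) C(2n - 2, n - 1) = 4^n * C_{n-1}.
For n = 6: C_5 = C(10, 5) / 6 = 252/6 = 42.
With the 4^6 = 4096 factor, the coefficient is 4096 * 42 = 172032.

172032


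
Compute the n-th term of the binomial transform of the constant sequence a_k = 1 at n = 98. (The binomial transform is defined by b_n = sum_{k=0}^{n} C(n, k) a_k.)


With a_k = 1 for all k, b_n = sum_{k=0}^{n} C(n, k) = 2^n by the binomial theorem.
For n = 98: 2^98 = 316912650057057350374175801344.

316912650057057350374175801344


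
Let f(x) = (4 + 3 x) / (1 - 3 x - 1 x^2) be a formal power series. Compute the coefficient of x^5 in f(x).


Write f(x) = sum_{k>=0} a_k x^k. Multiplying both sides by 1 - 3 x - 1 x^2 gives
(1 - 3 x - 1 x^2) sum_{k>=0} a_k x^k = 4 + 3 x.
Matching coefficients:
 x^0: a_0 = 4
 x^1: a_1 - 3 a_0 = 3  =>  a_1 = 3*4 + 3 = 15
 x^k (k >= 2): a_k = 3 a_{k-1} + 1 a_{k-2}.
Iterating: a_2 = 49, a_3 = 162, a_4 = 535, a_5 = 1767.
So the coefficient of x^5 is 1767.

1767


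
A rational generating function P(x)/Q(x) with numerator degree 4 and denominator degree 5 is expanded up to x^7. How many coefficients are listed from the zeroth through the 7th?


Expanding up to x^7 gives the coefficients for x^0, x^1, ..., x^7.
That is 7 + 1 = 8 coefficients in total.

8


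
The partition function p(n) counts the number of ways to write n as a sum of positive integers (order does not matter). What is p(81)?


Using the generating function prod_{k>=1} 1/(1-x^k), we compute p(81).
By dynamic programming over parts 1 through 81:
p(81) = 18004327

18004327


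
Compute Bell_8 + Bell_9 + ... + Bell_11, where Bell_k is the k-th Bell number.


Recall Bell_k counts set partitions of a k-set (with Bell_0 = 1 by convention).
Bell_8 through Bell_11: 4140, 21147, 115975, 678570
Sum = 4140 + 21147 + 115975 + 678570 = 819832.

819832


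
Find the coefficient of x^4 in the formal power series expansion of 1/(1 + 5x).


Write 1/(1 + c x) = 1/(1 - (-c) x) and apply the geometric-series identity
1/(1 - y) = sum_{k>=0} y^k to get 1/(1 + c x) = sum_{k>=0} (-c)^k x^k.
So the coefficient of x^k is (-c)^k = (-1)^k * c^k.
Here c = 5 and k = 4:
(-5)^4 = 1 * 625 = 625

625


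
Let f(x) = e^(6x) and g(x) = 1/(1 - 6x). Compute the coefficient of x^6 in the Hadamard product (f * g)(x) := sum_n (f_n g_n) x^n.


Expanding: f_k = 6^k/k! (from e^(6x)) and g_k = 6^k (from 1/(1 - 6x)). So the Hadamard coefficient (f * g)_k = 6^k 6^k / k! = (36)^k / k!.
For k = 6: 36^6/6! = 2176782336/720 = 15116544/5.

15116544/5


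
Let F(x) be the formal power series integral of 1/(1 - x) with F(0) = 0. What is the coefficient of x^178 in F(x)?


1/(1 - x) = sum_{k>=0} x^k. Integrating termwise and using F(0) = 0 gives
F(x) = sum_{k>=0} x^(k+1) / (k+1) = sum_{m>=1} x^m / m = -ln(1 - x).
So the coefficient of x^178 is 1/178 = 1/178.

1/178


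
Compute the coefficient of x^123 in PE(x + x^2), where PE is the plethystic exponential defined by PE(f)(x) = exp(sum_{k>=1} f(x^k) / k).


With f(x) = x + x^2, the exponent is sum_{k>=1} (x^k + x^(2k)) / k = -ln(1 - x) - ln(1 - x^2). Exponentiating:
PE(x + x^2) = 1 / ((1 - x)(1 - x^2)).
This is the generating function for partitions of n into parts of size 1 or 2. The number of 2's can be any j in 0..61, and the rest are 1's, so
[x^123] = floor(123/2) + 1 = 62.

62


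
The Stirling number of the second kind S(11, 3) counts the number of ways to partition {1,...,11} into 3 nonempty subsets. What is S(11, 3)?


Using the explicit formula S(n,k) = (1/k!) sum_{j=0}^{k} (-1)^(k-j) C(k,j) j^n:
S(11, 3) = 28501
Equivalently, S(n,k) is n! times the coefficient of x^n in the EGF (e^x - 1)^k / k!.

28501


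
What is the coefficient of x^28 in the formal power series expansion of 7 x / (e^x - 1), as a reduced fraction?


The exponential generating function for Bernoulli numbers is
x / (e^x - 1) = sum_{k>=0} B_k x^k / k!.
So the coefficient of x^28 in 7 x / (e^x - 1) is 7 B_28 / 28!.
Computing: B_28 = -23749461029/870, 28! = 304888344611713860501504000000, giving
7 * -23749461029/870 / 304888344611713860501504000000 = -3392780147/5413323669636552217067520000000.

-3392780147/5413323669636552217067520000000


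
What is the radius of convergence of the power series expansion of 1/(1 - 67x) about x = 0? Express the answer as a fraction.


Expanding 1/(1 - 67x) = sum_{k>=0} 67^k x^k, the series converges when |67x| < 1, i.e., |x| < 1/67.
So the radius of convergence is 1/67 = 1/67.

1/67


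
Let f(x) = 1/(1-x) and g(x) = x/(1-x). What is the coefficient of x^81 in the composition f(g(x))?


First simplify the composition: f(g(x)) = 1/(1 - x/(1-x)) = (1-x)/((1-x) - x) = (1-x)/(1-2x).
Now extract the coefficient. Write (1-x)/(1-2x) = 1/(1-2x) - x/(1-2x).
The coefficient of x^n in 1/(1-2x) is 2^n, and in x/(1-2x) is 2^(n-1) (for n >= 1).
So the coefficient of x^81 is 2^81 - 2^80 = 2417851639229258349412352 - 1208925819614629174706176 = 1208925819614629174706176.

1208925819614629174706176


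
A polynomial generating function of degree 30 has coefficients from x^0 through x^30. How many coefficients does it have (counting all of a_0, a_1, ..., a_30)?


A polynomial of degree 30 takes the form a_0 + a_1 x + ... + a_30 x^30.
The number of coefficients is 30 + 1 = 31.

31


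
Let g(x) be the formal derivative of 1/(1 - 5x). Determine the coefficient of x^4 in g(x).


Differentiate termwise: d/dx sum_{k>=0} 5^k x^k = sum_{k>=1} k 5^k x^(k-1) = sum_{j>=0} (j+1) 5^(j+1) x^j.
Equivalently, d/dx [1/(1 - 5x)] = 5/(1 - 5x)^2.
For j = 4: 5 * 5^5 = 5 * 3125 = 15625.

15625


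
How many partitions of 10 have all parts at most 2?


Using the generating function (1-x)^(-1)(1-x^2)^(-1),
the coefficient of x^10 counts these restricted partitions.
Result = 6

6


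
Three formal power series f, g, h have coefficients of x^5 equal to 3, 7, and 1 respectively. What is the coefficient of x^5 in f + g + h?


Series addition is componentwise:
3 + 7 + 1
= 11

11


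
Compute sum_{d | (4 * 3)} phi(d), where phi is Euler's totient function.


First, 4 * 3 = 12. One classical identity is sum_{d | n} phi(d) = n (each k in [1, n] has a unique gcd with n, and among the k's with gcd(k, n) = n/d there are phi(d) of them). So the sum equals 12. We also verify directly:
Divisors of 12: 1, 2, 3, 4, 6, 12.
phi values: 1, 1, 2, 2, 2, 4.
Sum = 12.

12


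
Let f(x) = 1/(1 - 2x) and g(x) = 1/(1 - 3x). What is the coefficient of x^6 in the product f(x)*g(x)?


The coefficient of x^n in f*g is the Cauchy product: sum_{k=0}^{n} a^k * b^(n-k).
With a=2, b=3, n=6:
sum_{k=0}^{6} 2^k * 3^(6-k)
= 2059

2059


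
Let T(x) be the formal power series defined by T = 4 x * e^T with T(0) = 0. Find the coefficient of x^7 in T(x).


Apply the Lagrange inversion formula: if T = 4 x * phi(T) with phi(t) = e^t, then
[x^n] T = 4^n * (1/n) [t^(n-1)] phi(t)^n = 4^n * (1/n) [t^(n-1)] e^(n t) = 4^n * (1/n) * n^(n-1) / (n-1)! = 4^n * n^(n-1) / n!.
When c = 1 this is the Cayley count of rooted labeled trees on n vertices, divided by n!.
For n = 7: 4^7 * 7^6 / 7! = 16384 * 117649/5040 = 17210368/45.

17210368/45


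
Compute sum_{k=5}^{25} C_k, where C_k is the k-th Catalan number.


C_5 through C_25: 42, 132, 429, 1430, 4862, 16796, 58786, 208012, 742900, 2674440, 9694845, 35357670, 129644790, 477638700, 1767263190, 6564120420, 24466267020, 91482563640, 343059613650, 1289904147324, 4861946401452
Sum = 42 + 132 + 429 + 1430 + 4862 + 16796 + 58786 + 208012 + 742900 + 2674440 + 9694845 + 35357670 + 129644790 + 477638700 + 1767263190 + 6564120420 + 24466267020 + 91482563640 + 343059613650 + 1289904147324 + 4861946401452
= 6619846420530

6619846420530


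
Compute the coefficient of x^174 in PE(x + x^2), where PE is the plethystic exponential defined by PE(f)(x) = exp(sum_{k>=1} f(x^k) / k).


With f(x) = x + x^2, the exponent is sum_{k>=1} (x^k + x^(2k)) / k = -ln(1 - x) - ln(1 - x^2). Exponentiating:
PE(x + x^2) = 1 / ((1 - x)(1 - x^2)).
This is the generating function for partitions of n into parts of size 1 or 2. The number of 2's can be any j in 0..87, and the rest are 1's, so
[x^174] = floor(174/2) + 1 = 88.

88


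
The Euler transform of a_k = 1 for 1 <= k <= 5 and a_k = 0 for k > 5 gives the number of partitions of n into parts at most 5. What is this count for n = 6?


Partitions of 6 into parts at most 5:
Using generating function (1-x)^(-1)(1-x^2)^(-1)...(1-x^5)^(-1),
the coefficient of x^6 = 10

10


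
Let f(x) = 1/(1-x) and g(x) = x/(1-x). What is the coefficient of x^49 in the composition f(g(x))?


First simplify the composition: f(g(x)) = 1/(1 - x/(1-x)) = (1-x)/((1-x) - x) = (1-x)/(1-2x).
Now extract the coefficient. Write (1-x)/(1-2x) = 1/(1-2x) - x/(1-2x).
The coefficient of x^n in 1/(1-2x) is 2^n, and in x/(1-2x) is 2^(n-1) (for n >= 1).
So the coefficient of x^49 is 2^49 - 2^48 = 562949953421312 - 281474976710656 = 281474976710656.

281474976710656


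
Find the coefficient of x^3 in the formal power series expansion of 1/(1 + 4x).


Write 1/(1 + c x) = 1/(1 - (-c) x) and apply the geometric-series identity
1/(1 - y) = sum_{k>=0} y^k to get 1/(1 + c x) = sum_{k>=0} (-c)^k x^k.
So the coefficient of x^k is (-c)^k = (-1)^k * c^k.
Here c = 4 and k = 3:
(-4)^3 = -1 * 64 = -64

-64


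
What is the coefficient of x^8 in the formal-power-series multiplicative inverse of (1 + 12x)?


The inverse is 1/(1 + 12x). Apply the geometric identity 1/(1 - y) = sum_{k>=0} y^k with y = -12x:
1/(1 + 12x) = sum_{k>=0} (-12)^k x^k.
So the coefficient of x^8 is (-12)^8 = 429981696.

429981696


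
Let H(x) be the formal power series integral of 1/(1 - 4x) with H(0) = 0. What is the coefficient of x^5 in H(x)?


1/(1 - 4x) = sum_{k>=0} 4^k x^k. Integrating termwise with H(0) = 0:
H(x) = sum_{k>=0} 4^k x^(k+1) / (k+1) = sum_{m>=1} 4^(m-1) x^m / m.
For m = 5: 4^4/5 = 256/5 = 256/5.

256/5


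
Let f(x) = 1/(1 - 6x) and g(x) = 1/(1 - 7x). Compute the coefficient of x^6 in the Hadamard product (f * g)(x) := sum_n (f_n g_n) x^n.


f has coefficients f_k = 6^k and g has coefficients g_k = 7^k, so the Hadamard product has coefficient (f*g)_k = 6^k * 7^k = 42^k.
For k = 6: 42^6 = 5489031744.

5489031744


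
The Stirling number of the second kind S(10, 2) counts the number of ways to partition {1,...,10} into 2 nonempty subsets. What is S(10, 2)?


Using the explicit formula S(n,k) = (1/k!) sum_{j=0}^{k} (-1)^(k-j) C(k,j) j^n:
S(10, 2) = 511
Equivalently, S(n,k) is n! times the coefficient of x^n in the EGF (e^x - 1)^k / k!.

511


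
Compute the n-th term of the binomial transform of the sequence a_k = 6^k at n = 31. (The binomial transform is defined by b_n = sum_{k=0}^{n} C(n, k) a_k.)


With a_k = 6^k, b_n = sum_{k=0}^{n} C(n, k) 6^k = (1 + 6)^n by the binomial theorem.
For n = 31: (1 + 6)^31 = 7^31 = 157775382034845806615042743.

157775382034845806615042743


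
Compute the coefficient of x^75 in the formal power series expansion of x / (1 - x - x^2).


Let f(x) = sum_{k>=0} a_k x^k. Multiplying f(x) * (1 - x - x^2) = x and matching coefficients gives a_0 = 0, a_1 = 1, and a_k = a_{k-1} + a_{k-2} for k >= 2. These are the Fibonacci numbers F_k.
Iterating from F_0 = 0, F_1 = 1:
F_0=0, F_1=1, F_2=1, F_3=2, F_4=3, F_5=5, F_6=8, F_7=13, F_8=21, F_9=34, ...
F_75 = 2111485077978050.

2111485077978050


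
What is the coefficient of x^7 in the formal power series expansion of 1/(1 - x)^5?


The expansion 1/(1 - x)^r = sum_{k>=0} C(k + r - 1, r - 1) x^k follows from the multiset / negative-binomial theorem (or from repeated differentiation of the geometric series).
For r = 5 and k = 7:
C(11, 4) = 39916800 / (24 * 5040) = 330.

330


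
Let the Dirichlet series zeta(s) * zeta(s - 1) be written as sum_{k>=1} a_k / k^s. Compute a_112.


Convolution gives a_k = sum_{d | k} d * 1 = sum_{d | k} d = sigma(k), the sum of positive divisors of k.
For k = 112, the divisors are 1, 2, 4, 7, 8, 14, 16, 28, 56, 112, so
sigma(112) = 1 + 2 + 4 + 7 + 8 + 14 + 16 + 28 + 56 + 112 = 248.

248


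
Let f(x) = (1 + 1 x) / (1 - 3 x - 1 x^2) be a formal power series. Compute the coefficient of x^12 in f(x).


Write f(x) = sum_{k>=0} a_k x^k. Multiplying both sides by 1 - 3 x - 1 x^2 gives
(1 - 3 x - 1 x^2) sum_{k>=0} a_k x^k = 1 + 1 x.
Matching coefficients:
 x^0: a_0 = 1
 x^1: a_1 - 3 a_0 = 1  =>  a_1 = 3*1 + 1 = 4
 x^k (k >= 2): a_k = 3 a_{k-1} + 1 a_{k-2}.
Iterating: a_2 = 13, a_3 = 43, a_4 = 142, a_5 = 469, a_6 = 1549, a_7 = 5116, a_8 = 16897, a_9 = 55807, a_10 = 184318, a_11 = 608761, a_12 = 2010601.
So the coefficient of x^12 is 2010601.

2010601


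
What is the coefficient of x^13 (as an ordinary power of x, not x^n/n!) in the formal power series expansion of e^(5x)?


The exponential series is e^y = sum_{k>=0} y^k / k!. Substituting y = 5x gives
e^(5x) = sum_{k>=0} 5^k x^k / k!.
So the coefficient of x^n is a^n/n! with a = 5, n = 13:
5^13 / 13! = 1220703125/6227020800 = 48828125/249080832

48828125/249080832


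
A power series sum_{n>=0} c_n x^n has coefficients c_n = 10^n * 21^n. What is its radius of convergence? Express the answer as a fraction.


By the root test (Cauchy-Hadamard), the radius is R = 1 / limsup_n |c_n|^(1/n).
Here |c_n|^(1/n) = (10^n * 21^n)^(1/n) = 10 * 21 = 210 for all n.
So R = 1/210 = 1/210.

1/210


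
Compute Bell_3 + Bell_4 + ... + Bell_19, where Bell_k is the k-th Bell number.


Recall Bell_k counts set partitions of a k-set (with Bell_0 = 1 by convention).
Bell_3 through Bell_19: 5, 15, 52, 203, 877, 4140, 21147, 115975, 678570, 4213597, 27644437, 190899322, 1382958545, 10480142147, 82864869804, 682076806159, 5832742205057
Sum = 5 + 15 + 52 + 203 + 877 + 4140 + 21147 + 115975 + 678570 + 4213597 + 27644437 + 190899322 + 1382958545 + 10480142147 + 82864869804 + 682076806159 + 5832742205057 = 6609770560052.

6609770560052


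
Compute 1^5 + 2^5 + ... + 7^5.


This power sum has a closed form given by Faulhaber's formula
sum_{k=1}^{m} k^p = (1 / (p + 1)) * sum_{j=0}^{p} C(p + 1, j) B_j m^(p + 1 - j),
but for small m direct computation is fastest:
1 + 32 + 243 + 1024 + 3125 + 7776 + 16807 = 29008.

29008


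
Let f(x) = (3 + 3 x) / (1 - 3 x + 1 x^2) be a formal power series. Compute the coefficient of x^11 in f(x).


Write f(x) = sum_{k>=0} a_k x^k. Multiplying both sides by 1 - 3 x + 1 x^2 gives
(1 - 3 x + 1 x^2) sum_{k>=0} a_k x^k = 3 + 3 x.
Matching coefficients:
 x^0: a_0 = 3
 x^1: a_1 - 3 a_0 = 3  =>  a_1 = 3*3 + 3 = 12
 x^k (k >= 2): a_k = 3 a_{k-1} - 1 a_{k-2}.
Iterating: a_2 = 33, a_3 = 87, a_4 = 228, a_5 = 597, a_6 = 1563, a_7 = 4092, a_8 = 10713, a_9 = 28047, a_10 = 73428, a_11 = 192237.
So the coefficient of x^11 is 192237.

192237


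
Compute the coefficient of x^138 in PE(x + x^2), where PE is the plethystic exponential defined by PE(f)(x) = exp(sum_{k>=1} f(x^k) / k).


With f(x) = x + x^2, the exponent is sum_{k>=1} (x^k + x^(2k)) / k = -ln(1 - x) - ln(1 - x^2). Exponentiating:
PE(x + x^2) = 1 / ((1 - x)(1 - x^2)).
This is the generating function for partitions of n into parts of size 1 or 2. The number of 2's can be any j in 0..69, and the rest are 1's, so
[x^138] = floor(138/2) + 1 = 70.

70
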